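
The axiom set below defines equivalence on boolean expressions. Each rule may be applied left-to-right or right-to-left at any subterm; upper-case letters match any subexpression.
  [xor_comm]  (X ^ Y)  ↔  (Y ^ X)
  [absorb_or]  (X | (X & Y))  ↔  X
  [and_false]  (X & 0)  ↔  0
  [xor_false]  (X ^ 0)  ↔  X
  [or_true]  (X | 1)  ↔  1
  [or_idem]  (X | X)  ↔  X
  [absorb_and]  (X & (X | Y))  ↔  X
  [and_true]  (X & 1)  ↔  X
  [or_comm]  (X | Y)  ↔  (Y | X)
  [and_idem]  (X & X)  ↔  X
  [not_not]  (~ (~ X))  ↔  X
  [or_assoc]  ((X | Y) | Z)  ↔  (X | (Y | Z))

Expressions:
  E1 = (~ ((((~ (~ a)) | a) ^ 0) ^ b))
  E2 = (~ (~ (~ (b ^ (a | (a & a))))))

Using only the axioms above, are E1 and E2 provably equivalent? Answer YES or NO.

(1) (~ (~ a))  =[not_not →]=  a    ⊢ (~ (((a | a) ^ 0) ^ b))
(2) ((a | a) ^ 0)  =[xor_false →]=  (a | a)    ⊢ (~ ((a | a) ^ b))
(3) (a | a)  =[or_idem →]=  a    ⊢ (~ (a ^ b))
(4) a  =[absorb_or ←]=  (a | (a & a))    ⊢ (~ ((a | (a & a)) ^ b))
(5) (~ ((a | (a & a)) ^ b))  =[not_not ←]=  (~ (~ (~ ((a | (a & a)) ^ b))))
(6) ((a | (a & a)) ^ b)  =[xor_comm →]=  (b ^ (a | (a & a)))    ⊢ E2

YES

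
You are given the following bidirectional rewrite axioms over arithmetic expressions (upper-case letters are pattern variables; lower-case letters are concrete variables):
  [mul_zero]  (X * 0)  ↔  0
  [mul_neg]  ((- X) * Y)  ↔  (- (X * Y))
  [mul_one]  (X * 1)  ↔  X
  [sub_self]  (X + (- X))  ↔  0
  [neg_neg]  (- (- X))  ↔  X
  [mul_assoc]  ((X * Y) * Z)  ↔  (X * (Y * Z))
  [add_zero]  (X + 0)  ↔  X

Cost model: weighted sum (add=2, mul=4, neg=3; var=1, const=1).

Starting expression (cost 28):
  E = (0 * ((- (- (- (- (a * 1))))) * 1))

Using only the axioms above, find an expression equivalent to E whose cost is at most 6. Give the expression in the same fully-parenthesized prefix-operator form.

(0 * a)   [cost 6]

step 1: neg_neg (→) rewrites (- (- (- (- (a * 1))))) into (- (- (a * 1))), now (0 * ((- (- (a * 1))) * 1))
step 2: mul_one (→) rewrites (a * 1) into a, now (0 * ((- (- a)) * 1))
step 3: neg_neg (→) rewrites (- (- a)) into a, now (0 * (a * 1))
step 4: mul_one (→) rewrites (a * 1) into a, reaching cost 6 (bound 6)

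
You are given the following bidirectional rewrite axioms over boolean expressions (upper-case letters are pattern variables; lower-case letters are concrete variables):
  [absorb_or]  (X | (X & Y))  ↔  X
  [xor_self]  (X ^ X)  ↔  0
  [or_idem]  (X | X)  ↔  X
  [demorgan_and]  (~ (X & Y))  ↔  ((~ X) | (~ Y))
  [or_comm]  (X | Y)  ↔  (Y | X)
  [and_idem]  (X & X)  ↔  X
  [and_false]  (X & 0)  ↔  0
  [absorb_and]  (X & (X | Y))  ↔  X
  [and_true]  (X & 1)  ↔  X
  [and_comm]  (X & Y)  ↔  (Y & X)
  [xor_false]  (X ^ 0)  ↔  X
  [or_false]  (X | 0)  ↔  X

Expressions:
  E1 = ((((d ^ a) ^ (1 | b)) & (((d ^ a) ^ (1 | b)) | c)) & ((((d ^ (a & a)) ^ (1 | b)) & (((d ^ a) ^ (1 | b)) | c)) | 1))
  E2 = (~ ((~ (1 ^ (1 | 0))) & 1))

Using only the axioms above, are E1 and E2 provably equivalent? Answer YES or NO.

NO

The axioms are sound identities: if E1 ↔* E2 then E1 and E2 evaluate identically under any assignment.
Under a=0, b=0, c=0, d=0: E1 evaluates to 1, E2 to 0. Distinct ⇒ no rewrite sequence connects them.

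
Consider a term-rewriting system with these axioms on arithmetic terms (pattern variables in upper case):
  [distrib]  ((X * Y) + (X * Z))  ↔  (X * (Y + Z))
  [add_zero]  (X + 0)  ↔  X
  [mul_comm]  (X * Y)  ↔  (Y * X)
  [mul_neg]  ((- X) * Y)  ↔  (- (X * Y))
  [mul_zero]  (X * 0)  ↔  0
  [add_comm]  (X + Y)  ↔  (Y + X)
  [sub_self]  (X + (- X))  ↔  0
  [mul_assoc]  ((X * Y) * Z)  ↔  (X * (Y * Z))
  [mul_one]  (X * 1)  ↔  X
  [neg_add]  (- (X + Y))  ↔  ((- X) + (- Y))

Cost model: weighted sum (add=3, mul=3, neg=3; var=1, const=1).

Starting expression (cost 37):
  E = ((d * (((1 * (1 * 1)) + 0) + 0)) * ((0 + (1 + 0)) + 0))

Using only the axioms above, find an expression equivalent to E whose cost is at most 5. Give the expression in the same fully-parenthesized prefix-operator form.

(d * 1)   [cost 5]

step 1: mul_one (→) rewrites (1 * 1) into 1, now ((d * (((1 * 1) + 0) + 0)) * ((0 + (1 + 0)) + 0))
step 2: add_zero (→) rewrites (((1 * 1) + 0) + 0) into ((1 * 1) + 0), now ((d * ((1 * 1) + 0)) * ((0 + (1 + 0)) + 0))
step 3: mul_one (→) rewrites (1 * 1) into 1, now ((d * (1 + 0)) * ((0 + (1 + 0)) + 0))
step 4: add_zero (→) rewrites (1 + 0) into 1, now ((d * 1) * ((0 + (1 + 0)) + 0))
step 5: add_zero (→) rewrites (1 + 0) into 1, now ((d * 1) * ((0 + 1) + 0))
step 6: mul_one (→) rewrites (d * 1) into d, now (d * ((0 + 1) + 0))
step 7: add_zero (→) rewrites ((0 + 1) + 0) into (0 + 1), now (d * (0 + 1))
step 8: add_comm (→) rewrites (0 + 1) into (1 + 0), now (d * (1 + 0))
step 9: add_zero (→) rewrites (1 + 0) into 1, reaching cost 5 (bound 5)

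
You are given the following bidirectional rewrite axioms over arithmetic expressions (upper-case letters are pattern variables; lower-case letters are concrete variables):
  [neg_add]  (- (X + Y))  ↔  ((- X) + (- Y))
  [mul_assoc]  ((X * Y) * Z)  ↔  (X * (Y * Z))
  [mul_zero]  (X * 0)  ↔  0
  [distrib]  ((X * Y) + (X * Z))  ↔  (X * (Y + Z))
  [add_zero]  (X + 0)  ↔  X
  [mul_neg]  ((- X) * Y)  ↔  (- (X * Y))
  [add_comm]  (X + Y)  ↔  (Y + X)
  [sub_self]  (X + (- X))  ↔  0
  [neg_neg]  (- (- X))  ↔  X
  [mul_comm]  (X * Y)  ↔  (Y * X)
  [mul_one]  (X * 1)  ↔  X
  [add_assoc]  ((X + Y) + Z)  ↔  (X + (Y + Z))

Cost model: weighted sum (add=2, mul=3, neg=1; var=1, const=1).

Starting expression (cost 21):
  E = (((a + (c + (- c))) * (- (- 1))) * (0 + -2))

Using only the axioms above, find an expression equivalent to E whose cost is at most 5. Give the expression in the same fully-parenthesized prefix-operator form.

(a * -2)   [cost 5]

1. [sub_self →] (c + (- c))  →  0;  E = (((a + 0) * (- (- 1))) * (0 + -2))
2. [neg_neg →] (- (- 1))  →  1;  E = (((a + 0) * 1) * (0 + -2))
3. [mul_one →] ((a + 0) * 1)  →  (a + 0);  E = ((a + 0) * (0 + -2))
4. [add_zero →] (a + 0)  →  a;  E = (a * (0 + -2))
5. [add_comm →] (0 + -2)  →  (-2 + 0);  E = (a * (-2 + 0))
6. [add_zero →] (-2 + 0)  →  -2;  cost 5 ≤ 5, done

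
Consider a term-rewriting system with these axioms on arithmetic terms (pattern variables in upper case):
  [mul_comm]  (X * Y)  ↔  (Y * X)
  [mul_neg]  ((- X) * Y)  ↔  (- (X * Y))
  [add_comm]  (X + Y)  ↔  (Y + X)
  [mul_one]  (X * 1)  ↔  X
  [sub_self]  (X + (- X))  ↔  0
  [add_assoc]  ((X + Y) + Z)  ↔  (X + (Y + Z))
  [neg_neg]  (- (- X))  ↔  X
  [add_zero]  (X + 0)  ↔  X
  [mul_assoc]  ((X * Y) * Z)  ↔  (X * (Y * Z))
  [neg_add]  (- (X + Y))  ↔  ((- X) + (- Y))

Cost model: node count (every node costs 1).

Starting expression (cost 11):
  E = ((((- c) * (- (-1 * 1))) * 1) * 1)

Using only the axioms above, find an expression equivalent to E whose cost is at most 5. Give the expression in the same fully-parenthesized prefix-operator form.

((- c) * (- -1))   [cost 5]

step 1: mul_one (→) rewrites (-1 * 1) into -1, now ((((- c) * (- -1)) * 1) * 1)
step 2: mul_one (→) rewrites (((- c) * (- -1)) * 1) into ((- c) * (- -1)), now (((- c) * (- -1)) * 1)
step 3: mul_one (→) rewrites (((- c) * (- -1)) * 1) into ((- c) * (- -1)), reaching cost 5 (bound 5)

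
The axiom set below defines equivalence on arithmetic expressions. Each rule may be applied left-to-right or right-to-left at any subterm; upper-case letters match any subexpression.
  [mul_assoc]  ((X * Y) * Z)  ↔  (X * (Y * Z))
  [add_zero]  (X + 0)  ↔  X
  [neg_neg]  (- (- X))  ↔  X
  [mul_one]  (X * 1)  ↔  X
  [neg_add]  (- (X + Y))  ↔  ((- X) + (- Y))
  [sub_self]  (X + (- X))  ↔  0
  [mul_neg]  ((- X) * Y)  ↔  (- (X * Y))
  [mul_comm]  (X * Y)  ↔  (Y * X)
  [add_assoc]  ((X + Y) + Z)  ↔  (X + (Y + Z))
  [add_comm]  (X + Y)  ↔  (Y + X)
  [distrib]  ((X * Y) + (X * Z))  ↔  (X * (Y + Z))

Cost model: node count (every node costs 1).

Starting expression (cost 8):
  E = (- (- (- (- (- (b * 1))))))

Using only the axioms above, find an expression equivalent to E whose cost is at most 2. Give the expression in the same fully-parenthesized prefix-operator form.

step 1: neg_neg (→) rewrites (- (- (b * 1))) into (b * 1), now (- (- (- (b * 1))))
step 2: neg_neg (→) rewrites (- (- (- (b * 1)))) into (- (b * 1))
step 3: mul_one (→) rewrites (b * 1) into b, reaching cost 2 (bound 2)

(- b)   [cost 2]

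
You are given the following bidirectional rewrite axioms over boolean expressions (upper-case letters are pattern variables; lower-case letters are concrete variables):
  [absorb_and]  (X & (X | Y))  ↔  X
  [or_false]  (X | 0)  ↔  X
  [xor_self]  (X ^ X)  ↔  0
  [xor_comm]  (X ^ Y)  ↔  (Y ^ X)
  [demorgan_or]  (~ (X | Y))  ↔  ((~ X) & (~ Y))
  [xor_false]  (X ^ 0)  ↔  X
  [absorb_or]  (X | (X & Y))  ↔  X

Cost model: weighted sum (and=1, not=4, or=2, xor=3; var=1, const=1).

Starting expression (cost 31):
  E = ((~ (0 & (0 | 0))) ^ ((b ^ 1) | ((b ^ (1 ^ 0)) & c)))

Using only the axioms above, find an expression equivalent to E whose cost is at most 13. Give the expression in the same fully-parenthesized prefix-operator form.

step 1: absorb_and (→) rewrites (0 & (0 | 0)) into 0, now ((~ 0) ^ ((b ^ 1) | ((b ^ (1 ^ 0)) & c)))
step 2: xor_false (→) rewrites (1 ^ 0) into 1, now ((~ 0) ^ ((b ^ 1) | ((b ^ 1) & c)))
step 3: absorb_or (→) rewrites ((b ^ 1) | ((b ^ 1) & c)) into (b ^ 1), reaching cost 13 (bound 13)

((~ 0) ^ (b ^ 1))   [cost 13]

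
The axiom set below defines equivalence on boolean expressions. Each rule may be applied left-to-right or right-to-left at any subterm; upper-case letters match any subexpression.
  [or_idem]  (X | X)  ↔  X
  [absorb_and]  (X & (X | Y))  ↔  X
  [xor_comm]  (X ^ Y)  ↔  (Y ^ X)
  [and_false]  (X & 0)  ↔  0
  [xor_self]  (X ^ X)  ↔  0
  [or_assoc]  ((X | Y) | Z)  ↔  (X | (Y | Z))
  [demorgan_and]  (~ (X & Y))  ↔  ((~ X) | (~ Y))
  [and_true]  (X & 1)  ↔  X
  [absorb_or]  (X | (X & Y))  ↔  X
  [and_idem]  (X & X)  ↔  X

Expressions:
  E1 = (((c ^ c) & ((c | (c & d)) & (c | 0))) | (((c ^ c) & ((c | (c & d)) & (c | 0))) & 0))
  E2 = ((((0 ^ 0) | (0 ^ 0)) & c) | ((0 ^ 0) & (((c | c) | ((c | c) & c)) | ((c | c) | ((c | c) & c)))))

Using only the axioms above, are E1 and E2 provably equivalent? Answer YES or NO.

step 1: absorb_or (→) rewrites (((c ^ c) & ((c | (c & d)) & (c | 0))) | (((c ^ c) & ((c | (c & d)) & (c | 0))) & 0)) into ((c ^ c) & ((c | (c & d)) & (c | 0)))
step 2: absorb_or (→) rewrites (c | (c & d)) into c, now ((c ^ c) & (c & (c | 0)))
step 3: absorb_and (→) rewrites (c & (c | 0)) into c, now ((c ^ c) & c)
step 4: xor_self (→) rewrites (c ^ c) into 0, now (0 & c)
step 5: xor_self (←) rewrites 0 into (0 ^ 0), now ((0 ^ 0) & c)
step 6: or_idem (←) rewrites ((0 ^ 0) & c) into (((0 ^ 0) & c) | ((0 ^ 0) & c))
step 7: or_idem (←) rewrites c into (c | c), now (((0 ^ 0) & c) | ((0 ^ 0) & (c | c)))
step 8: or_idem (←) rewrites (0 ^ 0) into ((0 ^ 0) | (0 ^ 0)), now ((((0 ^ 0) | (0 ^ 0)) & c) | ((0 ^ 0) & (c | c)))
step 9: absorb_or (←) rewrites (c | c) into ((c | c) | ((c | c) & c)), now ((((0 ^ 0) | (0 ^ 0)) & c) | ((0 ^ 0) & ((c | c) | ((c | c) & c))))
step 10: or_idem (←) rewrites ((c | c) | ((c | c) & c)) into (((c | c) | ((c | c) & c)) | ((c | c) | ((c | c) & c))), which is E2

YES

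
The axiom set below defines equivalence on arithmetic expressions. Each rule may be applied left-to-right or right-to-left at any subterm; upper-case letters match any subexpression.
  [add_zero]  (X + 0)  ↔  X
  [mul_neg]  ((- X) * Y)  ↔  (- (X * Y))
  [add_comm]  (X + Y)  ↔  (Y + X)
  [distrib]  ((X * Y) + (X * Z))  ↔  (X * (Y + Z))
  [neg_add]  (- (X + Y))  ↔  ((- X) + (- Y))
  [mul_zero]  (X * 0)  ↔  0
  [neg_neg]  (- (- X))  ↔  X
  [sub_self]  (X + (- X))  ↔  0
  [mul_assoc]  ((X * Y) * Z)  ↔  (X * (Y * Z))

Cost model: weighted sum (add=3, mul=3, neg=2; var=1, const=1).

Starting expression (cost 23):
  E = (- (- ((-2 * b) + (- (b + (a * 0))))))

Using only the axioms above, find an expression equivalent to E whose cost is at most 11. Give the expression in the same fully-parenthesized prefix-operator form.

1. [neg_neg →] (- (- ((-2 * b) + (- (b + (a * 0))))))  →  ((-2 * b) + (- (b + (a * 0))))
2. [mul_zero →] (a * 0)  →  0;  E = ((-2 * b) + (- (b + 0)))
3. [add_zero →] (b + 0)  →  b;  cost 11 ≤ 11, done

((-2 * b) + (- b))   [cost 11]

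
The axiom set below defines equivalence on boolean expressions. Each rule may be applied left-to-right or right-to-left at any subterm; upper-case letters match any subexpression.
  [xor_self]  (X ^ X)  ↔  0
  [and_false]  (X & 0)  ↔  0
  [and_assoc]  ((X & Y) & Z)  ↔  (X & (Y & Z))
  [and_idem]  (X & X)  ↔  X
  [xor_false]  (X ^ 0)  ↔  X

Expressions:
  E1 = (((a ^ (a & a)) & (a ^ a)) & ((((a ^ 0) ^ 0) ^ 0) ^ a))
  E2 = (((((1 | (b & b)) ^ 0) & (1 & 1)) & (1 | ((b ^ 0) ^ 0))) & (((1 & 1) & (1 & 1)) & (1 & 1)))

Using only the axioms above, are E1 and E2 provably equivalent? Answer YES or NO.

All listed rules preserve value, hence provable equivalence implies equal values everywhere; look for a separating assignment.
a=0, b=0 gives E1 ↦ 0, E2 ↦ 1; values differ ⇒ not provably equivalent.

NO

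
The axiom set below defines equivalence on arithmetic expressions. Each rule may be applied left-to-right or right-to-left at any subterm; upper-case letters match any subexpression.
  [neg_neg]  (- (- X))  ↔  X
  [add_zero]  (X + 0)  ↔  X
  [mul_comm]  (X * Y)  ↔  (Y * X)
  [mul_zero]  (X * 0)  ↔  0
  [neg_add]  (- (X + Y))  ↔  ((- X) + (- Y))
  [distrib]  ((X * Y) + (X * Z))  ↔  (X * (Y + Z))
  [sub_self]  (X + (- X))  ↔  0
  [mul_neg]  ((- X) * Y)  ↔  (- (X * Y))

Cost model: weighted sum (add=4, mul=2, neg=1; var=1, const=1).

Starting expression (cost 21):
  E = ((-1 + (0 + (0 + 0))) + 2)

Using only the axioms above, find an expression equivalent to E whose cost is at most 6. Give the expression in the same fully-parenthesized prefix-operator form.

(-1 + 2)   [cost 6]

step 1: add_zero (→) rewrites (0 + 0) into 0, now ((-1 + (0 + 0)) + 2)
step 2: add_zero (→) rewrites (0 + 0) into 0, now ((-1 + 0) + 2)
step 3: add_zero (→) rewrites (-1 + 0) into -1, reaching cost 6 (bound 6)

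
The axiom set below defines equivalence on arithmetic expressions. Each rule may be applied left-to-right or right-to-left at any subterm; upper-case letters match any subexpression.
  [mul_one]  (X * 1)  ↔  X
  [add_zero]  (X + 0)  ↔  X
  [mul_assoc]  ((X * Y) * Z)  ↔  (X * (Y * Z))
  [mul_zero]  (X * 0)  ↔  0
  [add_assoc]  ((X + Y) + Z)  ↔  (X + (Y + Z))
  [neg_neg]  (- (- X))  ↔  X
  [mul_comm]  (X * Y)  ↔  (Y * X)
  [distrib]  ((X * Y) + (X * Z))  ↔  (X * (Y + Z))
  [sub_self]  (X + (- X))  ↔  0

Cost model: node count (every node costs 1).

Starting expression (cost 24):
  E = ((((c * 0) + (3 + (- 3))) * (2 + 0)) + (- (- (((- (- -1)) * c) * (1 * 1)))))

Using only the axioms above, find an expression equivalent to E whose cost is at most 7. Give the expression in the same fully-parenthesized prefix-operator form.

((0 * 2) + (-1 * c))   [cost 7]

1. [neg_neg →] (- (- (((- (- -1)) * c) * (1 * 1))))  →  (((- (- -1)) * c) * (1 * 1));  E = ((((c * 0) + (3 + (- 3))) * (2 + 0)) + (((- (- -1)) * c) * (1 * 1)))
2. [sub_self →] (3 + (- 3))  →  0;  E = ((((c * 0) + 0) * (2 + 0)) + (((- (- -1)) * c) * (1 * 1)))
3. [mul_zero →] (c * 0)  →  0;  E = (((0 + 0) * (2 + 0)) + (((- (- -1)) * c) * (1 * 1)))
4. [neg_neg →] (- (- -1))  →  -1;  E = (((0 + 0) * (2 + 0)) + ((-1 * c) * (1 * 1)))
5. [add_zero →] (2 + 0)  →  2;  E = (((0 + 0) * 2) + ((-1 * c) * (1 * 1)))
6. [mul_one →] (1 * 1)  →  1;  E = (((0 + 0) * 2) + ((-1 * c) * 1))
7. [add_zero →] (0 + 0)  →  0;  E = ((0 * 2) + ((-1 * c) * 1))
8. [mul_one →] ((-1 * c) * 1)  →  (-1 * c);  cost 7 ≤ 7, done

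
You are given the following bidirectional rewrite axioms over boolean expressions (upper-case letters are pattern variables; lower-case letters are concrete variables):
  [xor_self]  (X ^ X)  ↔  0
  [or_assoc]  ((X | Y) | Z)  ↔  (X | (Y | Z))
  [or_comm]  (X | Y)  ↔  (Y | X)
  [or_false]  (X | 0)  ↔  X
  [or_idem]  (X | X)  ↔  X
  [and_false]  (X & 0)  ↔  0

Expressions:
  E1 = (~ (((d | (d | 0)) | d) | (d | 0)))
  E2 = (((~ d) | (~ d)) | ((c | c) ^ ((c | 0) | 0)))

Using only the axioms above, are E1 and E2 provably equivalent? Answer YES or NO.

YES

(1) (d | 0)  =[or_false →]=  d    ⊢ (~ (((d | d) | d) | (d | 0)))
(2) ((d | d) | d)  =[or_comm →]=  (d | (d | d))    ⊢ (~ ((d | (d | d)) | (d | 0)))
(3) (d | d)  =[or_idem →]=  d    ⊢ (~ ((d | d) | (d | 0)))
(4) (d | 0)  =[or_false →]=  d    ⊢ (~ ((d | d) | d))
(5) (d | d)  =[or_idem →]=  d    ⊢ (~ (d | d))
(6) (d | d)  =[or_idem →]=  d    ⊢ (~ d)
(7) (~ d)  =[or_idem ←]=  ((~ d) | (~ d))
(8) ((~ d) | (~ d))  =[or_false ←]=  (((~ d) | (~ d)) | 0)
(9) 0  =[xor_self ←]=  (c ^ c)    ⊢ (((~ d) | (~ d)) | (c ^ c))
(10) c  =[or_idem ←]=  (c | c)    ⊢ (((~ d) | (~ d)) | ((c | c) ^ c))
(11) c  =[or_false ←]=  (c | 0)    ⊢ (((~ d) | (~ d)) | ((c | c) ^ (c | 0)))
(12) c  =[or_false ←]=  (c | 0)    ⊢ E2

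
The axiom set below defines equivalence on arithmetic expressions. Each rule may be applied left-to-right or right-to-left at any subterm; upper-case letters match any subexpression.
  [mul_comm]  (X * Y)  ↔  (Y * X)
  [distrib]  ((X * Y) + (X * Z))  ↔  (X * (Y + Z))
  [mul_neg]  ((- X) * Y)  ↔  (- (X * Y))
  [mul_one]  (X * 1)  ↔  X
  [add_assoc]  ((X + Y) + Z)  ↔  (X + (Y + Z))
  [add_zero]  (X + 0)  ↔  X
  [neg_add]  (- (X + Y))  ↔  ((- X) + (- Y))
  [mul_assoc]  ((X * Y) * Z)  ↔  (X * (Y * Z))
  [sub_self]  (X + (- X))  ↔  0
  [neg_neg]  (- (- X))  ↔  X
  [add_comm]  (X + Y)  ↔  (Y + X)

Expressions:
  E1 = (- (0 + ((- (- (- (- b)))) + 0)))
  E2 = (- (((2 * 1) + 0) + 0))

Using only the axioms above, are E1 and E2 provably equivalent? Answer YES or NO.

All listed rules preserve value, hence provable equivalence implies equal values everywhere; look for a separating assignment.
b=0 gives E1 ↦ 0, E2 ↦ -2; values differ ⇒ not provably equivalent.

NO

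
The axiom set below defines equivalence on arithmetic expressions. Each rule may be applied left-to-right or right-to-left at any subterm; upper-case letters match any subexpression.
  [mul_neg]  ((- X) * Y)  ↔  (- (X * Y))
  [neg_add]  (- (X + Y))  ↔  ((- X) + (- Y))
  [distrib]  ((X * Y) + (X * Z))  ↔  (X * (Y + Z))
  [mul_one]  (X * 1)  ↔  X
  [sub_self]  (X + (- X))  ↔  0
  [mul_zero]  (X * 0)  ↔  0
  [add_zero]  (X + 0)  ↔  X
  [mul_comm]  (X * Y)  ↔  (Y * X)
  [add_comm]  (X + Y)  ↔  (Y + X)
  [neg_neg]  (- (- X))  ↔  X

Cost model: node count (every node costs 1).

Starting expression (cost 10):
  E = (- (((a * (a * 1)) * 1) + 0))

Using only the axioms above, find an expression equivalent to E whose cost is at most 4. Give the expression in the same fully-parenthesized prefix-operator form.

(1) ((a * (a * 1)) * 1)  =[mul_one →]=  (a * (a * 1))    ⊢ (- ((a * (a * 1)) + 0))
(2) ((a * (a * 1)) + 0)  =[add_zero →]=  (a * (a * 1))    ⊢ (- (a * (a * 1)))
(3) (a * 1)  =[mul_one →]=  a    ⊢ cost 4, within 4

(- (a * a))   [cost 4]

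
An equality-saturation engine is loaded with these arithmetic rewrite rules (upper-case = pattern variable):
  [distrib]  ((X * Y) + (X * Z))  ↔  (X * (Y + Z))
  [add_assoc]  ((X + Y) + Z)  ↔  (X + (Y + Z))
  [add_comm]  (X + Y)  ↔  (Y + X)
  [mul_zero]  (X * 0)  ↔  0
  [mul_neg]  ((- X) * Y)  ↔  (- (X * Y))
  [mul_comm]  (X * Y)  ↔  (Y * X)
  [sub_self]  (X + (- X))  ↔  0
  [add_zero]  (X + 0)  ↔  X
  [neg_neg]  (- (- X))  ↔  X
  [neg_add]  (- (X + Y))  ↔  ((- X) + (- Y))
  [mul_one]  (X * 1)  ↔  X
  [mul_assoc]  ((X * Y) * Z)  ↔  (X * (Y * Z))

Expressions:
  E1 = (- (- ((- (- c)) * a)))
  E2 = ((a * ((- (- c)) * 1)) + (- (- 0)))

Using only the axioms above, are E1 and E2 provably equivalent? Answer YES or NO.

1. [mul_comm →] ((- (- c)) * a)  →  (a * (- (- c)));  E1 = (- (- (a * (- (- c)))))
2. [neg_neg →] (- (- c))  →  c;  E1 = (- (- (a * c)))
3. [neg_neg →] (- (- (a * c)))  →  (a * c)
4. [add_zero ←] (a * c)  →  ((a * c) + 0)
5. [mul_one ←] c  →  (c * 1);  E1 = ((a * (c * 1)) + 0)
6. [neg_neg ←] 0  →  (- (- 0));  E1 = ((a * (c * 1)) + (- (- 0)))
7. [neg_neg ←] c  →  (- (- c));  this is E2

YES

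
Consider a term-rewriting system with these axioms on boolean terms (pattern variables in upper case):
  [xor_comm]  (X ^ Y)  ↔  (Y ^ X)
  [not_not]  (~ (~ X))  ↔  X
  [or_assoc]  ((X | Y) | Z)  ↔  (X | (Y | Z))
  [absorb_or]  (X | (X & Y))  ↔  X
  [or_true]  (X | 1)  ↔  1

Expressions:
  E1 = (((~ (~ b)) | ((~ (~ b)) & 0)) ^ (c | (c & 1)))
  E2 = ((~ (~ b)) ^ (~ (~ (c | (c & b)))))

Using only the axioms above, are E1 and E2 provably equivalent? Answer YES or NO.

YES

(1) ((~ (~ b)) | ((~ (~ b)) & 0))  =[absorb_or →]=  (~ (~ b))    ⊢ ((~ (~ b)) ^ (c | (c & 1)))
(2) (~ (~ b))  =[not_not →]=  b    ⊢ (b ^ (c | (c & 1)))
(3) (c | (c & 1))  =[absorb_or →]=  c    ⊢ (b ^ c)
(4) c  =[not_not ←]=  (~ (~ c))    ⊢ (b ^ (~ (~ c)))
(5) c  =[absorb_or ←]=  (c | (c & b))    ⊢ (b ^ (~ (~ (c | (c & b)))))
(6) b  =[not_not ←]=  (~ (~ b))    ⊢ E2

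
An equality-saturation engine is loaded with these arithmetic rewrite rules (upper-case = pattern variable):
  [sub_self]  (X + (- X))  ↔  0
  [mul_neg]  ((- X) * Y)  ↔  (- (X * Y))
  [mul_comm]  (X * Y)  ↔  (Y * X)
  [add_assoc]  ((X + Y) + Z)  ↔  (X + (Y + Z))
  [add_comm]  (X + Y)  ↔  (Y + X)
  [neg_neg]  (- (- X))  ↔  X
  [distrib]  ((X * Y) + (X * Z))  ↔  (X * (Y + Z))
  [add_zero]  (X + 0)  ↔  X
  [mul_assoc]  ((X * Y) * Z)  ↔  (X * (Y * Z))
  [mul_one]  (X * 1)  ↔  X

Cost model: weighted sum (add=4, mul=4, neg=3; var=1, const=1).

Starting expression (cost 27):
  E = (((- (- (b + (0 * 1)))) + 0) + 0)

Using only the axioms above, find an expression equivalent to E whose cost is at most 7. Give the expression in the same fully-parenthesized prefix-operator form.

(- (- b))   [cost 7]

1. [add_zero →] (((- (- (b + (0 * 1)))) + 0) + 0)  →  ((- (- (b + (0 * 1)))) + 0)
2. [mul_one →] (0 * 1)  →  0;  E = ((- (- (b + 0))) + 0)
3. [add_zero →] ((- (- (b + 0))) + 0)  →  (- (- (b + 0)))
4. [add_zero →] (b + 0)  →  b;  cost 7 ≤ 7, done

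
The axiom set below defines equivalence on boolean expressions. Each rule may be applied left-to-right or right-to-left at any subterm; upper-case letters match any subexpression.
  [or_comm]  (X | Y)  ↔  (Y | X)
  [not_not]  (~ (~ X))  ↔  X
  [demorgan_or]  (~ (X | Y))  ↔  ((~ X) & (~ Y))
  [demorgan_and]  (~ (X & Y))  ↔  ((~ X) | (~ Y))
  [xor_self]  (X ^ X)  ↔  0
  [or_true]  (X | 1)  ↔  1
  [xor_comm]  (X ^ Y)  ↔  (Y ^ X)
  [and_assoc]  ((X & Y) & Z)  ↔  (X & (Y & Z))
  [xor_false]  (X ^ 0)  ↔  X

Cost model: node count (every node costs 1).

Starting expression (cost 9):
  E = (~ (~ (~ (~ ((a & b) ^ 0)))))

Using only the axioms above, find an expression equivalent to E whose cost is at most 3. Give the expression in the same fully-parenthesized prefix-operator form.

step 1: not_not (→) rewrites (~ (~ ((a & b) ^ 0))) into ((a & b) ^ 0), now (~ (~ ((a & b) ^ 0)))
step 2: xor_false (→) rewrites ((a & b) ^ 0) into (a & b), now (~ (~ (a & b)))
step 3: not_not (→) rewrites (~ (~ (a & b))) into (a & b), reaching cost 3 (bound 3)

(a & b)   [cost 3]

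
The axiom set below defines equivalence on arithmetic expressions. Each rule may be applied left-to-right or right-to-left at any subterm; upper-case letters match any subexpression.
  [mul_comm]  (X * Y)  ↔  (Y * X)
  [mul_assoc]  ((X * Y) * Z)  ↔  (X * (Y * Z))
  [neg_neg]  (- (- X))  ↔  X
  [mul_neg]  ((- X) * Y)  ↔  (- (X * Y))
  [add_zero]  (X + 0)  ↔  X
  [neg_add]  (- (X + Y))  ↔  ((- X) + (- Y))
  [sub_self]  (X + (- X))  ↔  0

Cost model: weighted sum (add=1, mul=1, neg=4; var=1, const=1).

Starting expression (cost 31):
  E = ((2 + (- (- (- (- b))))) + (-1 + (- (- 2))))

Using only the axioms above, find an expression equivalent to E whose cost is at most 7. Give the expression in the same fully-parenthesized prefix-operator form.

((2 + b) + (-1 + 2))   [cost 7]

1. [neg_neg →] (- (- (- b)))  →  (- b);  E = ((2 + (- (- b))) + (-1 + (- (- 2))))
2. [neg_neg →] (- (- b))  →  b;  E = ((2 + b) + (-1 + (- (- 2))))
3. [neg_neg →] (- (- 2))  →  2;  cost 7 ≤ 7, done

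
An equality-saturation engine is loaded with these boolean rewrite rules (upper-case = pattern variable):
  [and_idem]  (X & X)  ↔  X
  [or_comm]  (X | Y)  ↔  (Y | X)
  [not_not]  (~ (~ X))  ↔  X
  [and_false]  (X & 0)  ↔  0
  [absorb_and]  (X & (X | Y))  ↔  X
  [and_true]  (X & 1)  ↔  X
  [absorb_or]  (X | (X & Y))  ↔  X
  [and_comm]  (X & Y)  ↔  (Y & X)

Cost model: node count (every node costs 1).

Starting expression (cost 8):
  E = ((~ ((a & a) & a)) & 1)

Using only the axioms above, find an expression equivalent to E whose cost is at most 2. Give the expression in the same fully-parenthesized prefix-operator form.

(~ a)   [cost 2]

step 1: and_idem (→) rewrites (a & a) into a, now ((~ (a & a)) & 1)
step 2: and_true (→) rewrites ((~ (a & a)) & 1) into (~ (a & a))
step 3: and_idem (→) rewrites (a & a) into a, reaching cost 2 (bound 2)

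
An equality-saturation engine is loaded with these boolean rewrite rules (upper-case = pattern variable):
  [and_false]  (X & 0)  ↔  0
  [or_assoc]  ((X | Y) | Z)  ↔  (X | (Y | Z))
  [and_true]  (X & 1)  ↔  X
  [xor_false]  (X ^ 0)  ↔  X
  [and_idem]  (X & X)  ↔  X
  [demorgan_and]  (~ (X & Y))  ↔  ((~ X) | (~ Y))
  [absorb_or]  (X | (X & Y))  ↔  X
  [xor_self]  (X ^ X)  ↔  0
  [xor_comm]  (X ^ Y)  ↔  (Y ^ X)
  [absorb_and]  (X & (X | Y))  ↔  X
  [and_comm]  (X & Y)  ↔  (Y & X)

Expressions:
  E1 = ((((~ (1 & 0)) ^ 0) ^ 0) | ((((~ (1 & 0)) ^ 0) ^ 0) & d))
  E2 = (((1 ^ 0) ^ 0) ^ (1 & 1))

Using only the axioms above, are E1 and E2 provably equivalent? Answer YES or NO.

All listed rules preserve value, hence provable equivalence implies equal values everywhere; look for a separating assignment.
d=0 gives E1 ↦ 1, E2 ↦ 0; values differ ⇒ not provably equivalent.

NO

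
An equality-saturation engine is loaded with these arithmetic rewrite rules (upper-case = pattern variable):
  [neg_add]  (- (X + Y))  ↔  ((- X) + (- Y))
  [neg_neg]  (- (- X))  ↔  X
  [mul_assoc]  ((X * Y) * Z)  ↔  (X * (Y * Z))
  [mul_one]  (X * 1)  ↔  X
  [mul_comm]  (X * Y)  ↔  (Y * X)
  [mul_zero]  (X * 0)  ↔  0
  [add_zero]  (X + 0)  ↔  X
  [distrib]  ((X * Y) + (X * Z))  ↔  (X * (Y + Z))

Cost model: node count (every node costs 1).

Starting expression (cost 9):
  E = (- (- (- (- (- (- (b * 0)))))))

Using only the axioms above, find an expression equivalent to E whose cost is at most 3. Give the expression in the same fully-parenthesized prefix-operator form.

(- (- 0))   [cost 3]

1. [neg_neg →] (- (- (b * 0)))  →  (b * 0);  E = (- (- (- (- (b * 0)))))
2. [neg_neg →] (- (- (- (- (b * 0)))))  →  (- (- (b * 0)))
3. [mul_zero →] (b * 0)  →  0;  cost 3 ≤ 3, done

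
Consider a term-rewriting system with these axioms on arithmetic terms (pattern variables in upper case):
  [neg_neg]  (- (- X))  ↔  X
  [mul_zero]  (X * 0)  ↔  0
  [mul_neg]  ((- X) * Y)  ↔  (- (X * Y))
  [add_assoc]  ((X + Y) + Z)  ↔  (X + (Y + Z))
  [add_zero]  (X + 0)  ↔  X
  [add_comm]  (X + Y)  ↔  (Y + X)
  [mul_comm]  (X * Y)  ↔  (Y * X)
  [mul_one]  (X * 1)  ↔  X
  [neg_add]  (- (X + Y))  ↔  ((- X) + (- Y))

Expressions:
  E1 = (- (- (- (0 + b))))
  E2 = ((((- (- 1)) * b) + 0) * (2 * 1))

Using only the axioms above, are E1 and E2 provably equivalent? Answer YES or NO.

The axioms are sound identities: if E1 ↔* E2 then E1 and E2 evaluate identically under any assignment.
Under b=1: E1 evaluates to -1, E2 to 2. Distinct ⇒ no rewrite sequence connects them.

NO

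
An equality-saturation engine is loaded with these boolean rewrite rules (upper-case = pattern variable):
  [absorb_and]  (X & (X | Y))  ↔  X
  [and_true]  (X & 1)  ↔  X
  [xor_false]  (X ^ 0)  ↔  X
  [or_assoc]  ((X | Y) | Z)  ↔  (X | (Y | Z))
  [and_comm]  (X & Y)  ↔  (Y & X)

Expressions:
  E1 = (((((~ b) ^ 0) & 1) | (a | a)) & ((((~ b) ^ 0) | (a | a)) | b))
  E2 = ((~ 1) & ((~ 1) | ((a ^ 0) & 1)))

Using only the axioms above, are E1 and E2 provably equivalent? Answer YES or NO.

NO

The axioms are sound identities: if E1 ↔* E2 then E1 and E2 evaluate identically under any assignment.
Under a=0, b=0: E1 evaluates to 1, E2 to 0. Distinct ⇒ no rewrite sequence connects them.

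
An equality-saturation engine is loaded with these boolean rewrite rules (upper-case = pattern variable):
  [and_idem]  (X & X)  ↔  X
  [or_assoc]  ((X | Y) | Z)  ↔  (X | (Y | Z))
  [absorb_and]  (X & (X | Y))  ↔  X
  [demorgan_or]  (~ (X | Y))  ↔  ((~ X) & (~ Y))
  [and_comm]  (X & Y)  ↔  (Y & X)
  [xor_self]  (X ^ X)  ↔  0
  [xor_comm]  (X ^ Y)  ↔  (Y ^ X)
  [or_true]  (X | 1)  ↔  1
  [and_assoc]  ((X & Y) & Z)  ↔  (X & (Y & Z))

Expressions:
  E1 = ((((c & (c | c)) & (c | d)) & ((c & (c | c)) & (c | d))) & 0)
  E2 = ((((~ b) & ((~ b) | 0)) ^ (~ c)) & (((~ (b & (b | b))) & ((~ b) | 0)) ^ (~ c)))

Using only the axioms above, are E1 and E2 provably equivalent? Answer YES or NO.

NO

Every axiom is a valid identity, so a rewrite proof would force E1 and E2 to agree under every assignment.
At b=0, c=1, d=0: E1 = 0 but E2 = 1; they differ, so no derivation exists.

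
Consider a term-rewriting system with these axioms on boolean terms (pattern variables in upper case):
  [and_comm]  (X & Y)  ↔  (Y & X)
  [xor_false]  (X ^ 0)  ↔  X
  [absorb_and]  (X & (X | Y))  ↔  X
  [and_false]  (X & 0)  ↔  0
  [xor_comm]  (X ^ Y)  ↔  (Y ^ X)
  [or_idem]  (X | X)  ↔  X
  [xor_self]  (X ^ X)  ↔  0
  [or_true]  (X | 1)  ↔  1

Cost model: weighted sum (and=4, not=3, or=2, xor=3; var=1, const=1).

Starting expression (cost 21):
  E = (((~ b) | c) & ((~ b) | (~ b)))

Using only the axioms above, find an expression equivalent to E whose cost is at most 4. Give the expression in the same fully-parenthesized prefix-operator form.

(~ b)   [cost 4]

(1) (((~ b) | c) & ((~ b) | (~ b)))  =[and_comm →]=  (((~ b) | (~ b)) & ((~ b) | c))
(2) ((~ b) | (~ b))  =[or_idem →]=  (~ b)    ⊢ ((~ b) & ((~ b) | c))
(3) ((~ b) & ((~ b) | c))  =[absorb_and →]=  (~ b)    ⊢ cost 4, within 4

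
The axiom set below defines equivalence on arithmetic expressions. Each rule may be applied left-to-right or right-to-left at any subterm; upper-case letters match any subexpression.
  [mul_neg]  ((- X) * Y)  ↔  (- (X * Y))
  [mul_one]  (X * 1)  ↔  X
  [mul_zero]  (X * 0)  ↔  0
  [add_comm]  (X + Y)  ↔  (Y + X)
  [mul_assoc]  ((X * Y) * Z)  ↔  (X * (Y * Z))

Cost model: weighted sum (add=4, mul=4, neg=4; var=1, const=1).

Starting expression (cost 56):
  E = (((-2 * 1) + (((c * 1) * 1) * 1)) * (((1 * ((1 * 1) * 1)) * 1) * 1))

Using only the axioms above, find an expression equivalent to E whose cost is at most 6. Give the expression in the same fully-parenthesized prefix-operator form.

(c + -2)   [cost 6]

(1) (1 * 1)  =[mul_one →]=  1    ⊢ (((-2 * 1) + (((c * 1) * 1) * 1)) * (((1 * (1 * 1)) * 1) * 1))
(2) ((c * 1) * 1)  =[mul_one →]=  (c * 1)    ⊢ (((-2 * 1) + ((c * 1) * 1)) * (((1 * (1 * 1)) * 1) * 1))
(3) (1 * 1)  =[mul_one →]=  1    ⊢ (((-2 * 1) + ((c * 1) * 1)) * (((1 * 1) * 1) * 1))
(4) ((1 * 1) * 1)  =[mul_one →]=  (1 * 1)    ⊢ (((-2 * 1) + ((c * 1) * 1)) * ((1 * 1) * 1))
(5) (-2 * 1)  =[mul_one →]=  -2    ⊢ ((-2 + ((c * 1) * 1)) * ((1 * 1) * 1))
(6) (1 * 1)  =[mul_one →]=  1    ⊢ ((-2 + ((c * 1) * 1)) * (1 * 1))
(7) (1 * 1)  =[mul_one →]=  1    ⊢ ((-2 + ((c * 1) * 1)) * 1)
(8) ((-2 + ((c * 1) * 1)) * 1)  =[mul_one →]=  (-2 + ((c * 1) * 1))
(9) ((c * 1) * 1)  =[mul_one →]=  (c * 1)    ⊢ (-2 + (c * 1))
(10) (-2 + (c * 1))  =[add_comm →]=  ((c * 1) + -2)
(11) (c * 1)  =[mul_one →]=  c    ⊢ cost 6, within 6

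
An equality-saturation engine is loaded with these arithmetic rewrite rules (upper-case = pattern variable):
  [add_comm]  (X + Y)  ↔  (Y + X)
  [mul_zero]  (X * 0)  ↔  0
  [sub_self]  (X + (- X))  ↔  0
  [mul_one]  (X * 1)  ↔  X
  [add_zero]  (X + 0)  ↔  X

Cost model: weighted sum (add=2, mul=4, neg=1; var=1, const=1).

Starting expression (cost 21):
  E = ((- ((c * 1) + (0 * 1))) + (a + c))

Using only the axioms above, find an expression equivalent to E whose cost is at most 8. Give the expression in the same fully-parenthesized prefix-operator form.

1. [mul_one →] (0 * 1)  →  0;  E = ((- ((c * 1) + 0)) + (a + c))
2. [mul_one →] (c * 1)  →  c;  E = ((- (c + 0)) + (a + c))
3. [add_zero →] (c + 0)  →  c;  cost 8 ≤ 8, done

((- c) + (a + c))   [cost 8]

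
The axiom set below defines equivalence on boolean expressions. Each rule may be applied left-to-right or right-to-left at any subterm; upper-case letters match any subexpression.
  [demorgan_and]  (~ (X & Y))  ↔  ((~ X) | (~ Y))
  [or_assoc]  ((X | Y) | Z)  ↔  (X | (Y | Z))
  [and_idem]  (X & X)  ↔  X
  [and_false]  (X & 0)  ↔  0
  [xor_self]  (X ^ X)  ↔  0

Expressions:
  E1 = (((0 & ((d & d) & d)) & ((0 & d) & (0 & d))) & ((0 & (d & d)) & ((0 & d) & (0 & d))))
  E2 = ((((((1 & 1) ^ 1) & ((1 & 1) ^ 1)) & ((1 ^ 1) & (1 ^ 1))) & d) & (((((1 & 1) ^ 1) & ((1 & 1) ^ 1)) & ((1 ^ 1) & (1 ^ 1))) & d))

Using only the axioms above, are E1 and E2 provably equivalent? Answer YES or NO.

YES

(1) (d & d)  =[and_idem →]=  d    ⊢ (((0 & (d & d)) & ((0 & d) & (0 & d))) & ((0 & (d & d)) & ((0 & d) & (0 & d))))
(2) (((0 & (d & d)) & ((0 & d) & (0 & d))) & ((0 & (d & d)) & ((0 & d) & (0 & d))))  =[and_idem →]=  ((0 & (d & d)) & ((0 & d) & (0 & d)))
(3) ((0 & d) & (0 & d))  =[and_idem →]=  (0 & d)    ⊢ ((0 & (d & d)) & (0 & d))
(4) (d & d)  =[and_idem →]=  d    ⊢ ((0 & d) & (0 & d))
(5) ((0 & d) & (0 & d))  =[and_idem →]=  (0 & d)
(6) 0  =[xor_self ←]=  (1 ^ 1)    ⊢ ((1 ^ 1) & d)
(7) (1 ^ 1)  =[and_idem ←]=  ((1 ^ 1) & (1 ^ 1))    ⊢ (((1 ^ 1) & (1 ^ 1)) & d)
(8) (1 ^ 1)  =[and_idem ←]=  ((1 ^ 1) & (1 ^ 1))    ⊢ (((1 ^ 1) & ((1 ^ 1) & (1 ^ 1))) & d)
(9) 1  =[and_idem ←]=  (1 & 1)    ⊢ ((((1 & 1) ^ 1) & ((1 ^ 1) & (1 ^ 1))) & d)
(10) ((1 & 1) ^ 1)  =[and_idem ←]=  (((1 & 1) ^ 1) & ((1 & 1) ^ 1))    ⊢ (((((1 & 1) ^ 1) & ((1 & 1) ^ 1)) & ((1 ^ 1) & (1 ^ 1))) & d)
(11) (((((1 & 1) ^ 1) & ((1 & 1) ^ 1)) & ((1 ^ 1) & (1 ^ 1))) & d)  =[and_idem ←]=  ((((((1 & 1) ^ 1) & ((1 & 1) ^ 1)) & ((1 ^ 1) & (1 ^ 1))) & d) & (((((1 & 1) ^ 1) & ((1 & 1) ^ 1)) & ((1 ^ 1) & (1 ^ 1))) & d))    ⊢ E2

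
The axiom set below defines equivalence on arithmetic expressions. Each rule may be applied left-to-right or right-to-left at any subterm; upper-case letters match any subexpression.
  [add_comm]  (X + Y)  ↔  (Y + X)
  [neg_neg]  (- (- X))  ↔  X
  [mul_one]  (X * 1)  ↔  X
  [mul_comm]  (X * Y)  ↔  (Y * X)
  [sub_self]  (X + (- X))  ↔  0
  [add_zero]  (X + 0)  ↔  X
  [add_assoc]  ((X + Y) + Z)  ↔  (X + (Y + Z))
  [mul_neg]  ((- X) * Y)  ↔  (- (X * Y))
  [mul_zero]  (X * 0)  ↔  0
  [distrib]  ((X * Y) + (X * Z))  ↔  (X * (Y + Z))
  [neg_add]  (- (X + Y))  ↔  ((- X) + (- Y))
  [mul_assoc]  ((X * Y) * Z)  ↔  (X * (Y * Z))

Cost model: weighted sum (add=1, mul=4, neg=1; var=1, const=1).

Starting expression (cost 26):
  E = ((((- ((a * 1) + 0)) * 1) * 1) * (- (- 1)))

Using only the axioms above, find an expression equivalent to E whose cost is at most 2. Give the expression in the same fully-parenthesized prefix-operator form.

step 1: add_zero (→) rewrites ((a * 1) + 0) into (a * 1), now ((((- (a * 1)) * 1) * 1) * (- (- 1)))
step 2: neg_neg (→) rewrites (- (- 1)) into 1, now ((((- (a * 1)) * 1) * 1) * 1)
step 3: mul_one (→) rewrites ((((- (a * 1)) * 1) * 1) * 1) into (((- (a * 1)) * 1) * 1)
step 4: mul_one (→) rewrites (((- (a * 1)) * 1) * 1) into ((- (a * 1)) * 1)
step 5: mul_comm (→) rewrites (a * 1) into (1 * a), now ((- (1 * a)) * 1)
step 6: mul_neg (→) rewrites ((- (1 * a)) * 1) into (- ((1 * a) * 1))
step 7: mul_one (→) rewrites ((1 * a) * 1) into (1 * a), now (- (1 * a))
step 8: mul_comm (→) rewrites (1 * a) into (a * 1), now (- (a * 1))
step 9: mul_one (→) rewrites (a * 1) into a, reaching cost 2 (bound 2)

(- a)   [cost 2]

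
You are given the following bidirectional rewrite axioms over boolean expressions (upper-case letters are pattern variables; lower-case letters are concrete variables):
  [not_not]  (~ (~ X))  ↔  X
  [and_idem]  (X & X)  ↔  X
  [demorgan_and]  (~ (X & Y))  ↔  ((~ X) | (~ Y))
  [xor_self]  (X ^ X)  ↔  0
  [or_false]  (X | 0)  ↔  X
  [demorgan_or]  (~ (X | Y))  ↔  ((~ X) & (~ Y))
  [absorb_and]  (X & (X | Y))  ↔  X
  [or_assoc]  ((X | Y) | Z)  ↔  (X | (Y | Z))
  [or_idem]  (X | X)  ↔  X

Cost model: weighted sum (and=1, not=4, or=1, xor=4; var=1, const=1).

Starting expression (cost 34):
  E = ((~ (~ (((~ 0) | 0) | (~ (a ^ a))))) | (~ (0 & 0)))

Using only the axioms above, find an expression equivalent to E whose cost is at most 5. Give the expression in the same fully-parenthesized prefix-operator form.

(1) (~ (~ (((~ 0) | 0) | (~ (a ^ a)))))  =[not_not →]=  (((~ 0) | 0) | (~ (a ^ a)))    ⊢ ((((~ 0) | 0) | (~ (a ^ a))) | (~ (0 & 0)))
(2) ((~ 0) | 0)  =[or_false →]=  (~ 0)    ⊢ (((~ 0) | (~ (a ^ a))) | (~ (0 & 0)))
(3) (a ^ a)  =[xor_self →]=  0    ⊢ (((~ 0) | (~ 0)) | (~ (0 & 0)))
(4) (0 & 0)  =[and_idem →]=  0    ⊢ (((~ 0) | (~ 0)) | (~ 0))
(5) ((~ 0) | (~ 0))  =[or_idem →]=  (~ 0)    ⊢ ((~ 0) | (~ 0))
(6) ((~ 0) | (~ 0))  =[or_idem →]=  (~ 0)    ⊢ cost 5, within 5

(~ 0)   [cost 5]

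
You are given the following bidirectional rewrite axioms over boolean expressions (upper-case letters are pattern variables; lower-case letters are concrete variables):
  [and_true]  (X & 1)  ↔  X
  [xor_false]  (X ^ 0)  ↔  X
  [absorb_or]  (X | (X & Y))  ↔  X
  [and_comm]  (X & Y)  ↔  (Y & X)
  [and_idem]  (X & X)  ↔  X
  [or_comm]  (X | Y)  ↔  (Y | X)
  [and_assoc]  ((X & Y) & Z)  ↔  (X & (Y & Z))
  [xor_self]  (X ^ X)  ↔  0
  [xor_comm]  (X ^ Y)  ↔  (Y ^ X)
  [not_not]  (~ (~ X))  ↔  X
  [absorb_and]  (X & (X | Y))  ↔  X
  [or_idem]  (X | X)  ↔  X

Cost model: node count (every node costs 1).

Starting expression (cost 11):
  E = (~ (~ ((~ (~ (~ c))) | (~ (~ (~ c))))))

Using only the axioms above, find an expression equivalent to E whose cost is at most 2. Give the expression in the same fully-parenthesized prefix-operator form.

(~ c)   [cost 2]

step 1: or_idem (→) rewrites ((~ (~ (~ c))) | (~ (~ (~ c)))) into (~ (~ (~ c))), now (~ (~ (~ (~ (~ c)))))
step 2: not_not (→) rewrites (~ (~ (~ c))) into (~ c), now (~ (~ (~ c)))
step 3: not_not (→) rewrites (~ (~ c)) into c, reaching cost 2 (bound 2)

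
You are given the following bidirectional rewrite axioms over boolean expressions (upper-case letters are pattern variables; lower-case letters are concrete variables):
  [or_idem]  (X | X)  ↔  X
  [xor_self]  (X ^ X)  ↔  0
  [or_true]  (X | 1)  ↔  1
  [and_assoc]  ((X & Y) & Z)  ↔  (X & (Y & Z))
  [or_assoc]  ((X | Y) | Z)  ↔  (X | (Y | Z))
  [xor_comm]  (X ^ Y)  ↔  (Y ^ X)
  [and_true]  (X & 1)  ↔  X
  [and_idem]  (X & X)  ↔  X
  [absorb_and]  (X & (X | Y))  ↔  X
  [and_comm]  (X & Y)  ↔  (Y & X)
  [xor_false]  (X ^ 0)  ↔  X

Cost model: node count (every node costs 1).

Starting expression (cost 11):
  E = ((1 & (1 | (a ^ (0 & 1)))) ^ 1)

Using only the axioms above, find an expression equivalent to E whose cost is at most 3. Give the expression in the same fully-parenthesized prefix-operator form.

(1) (0 & 1)  =[and_true →]=  0    ⊢ ((1 & (1 | (a ^ 0))) ^ 1)
(2) (a ^ 0)  =[xor_false →]=  a    ⊢ ((1 & (1 | a)) ^ 1)
(3) (1 & (1 | a))  =[absorb_and →]=  1    ⊢ cost 3, within 3

(1 ^ 1)   [cost 3]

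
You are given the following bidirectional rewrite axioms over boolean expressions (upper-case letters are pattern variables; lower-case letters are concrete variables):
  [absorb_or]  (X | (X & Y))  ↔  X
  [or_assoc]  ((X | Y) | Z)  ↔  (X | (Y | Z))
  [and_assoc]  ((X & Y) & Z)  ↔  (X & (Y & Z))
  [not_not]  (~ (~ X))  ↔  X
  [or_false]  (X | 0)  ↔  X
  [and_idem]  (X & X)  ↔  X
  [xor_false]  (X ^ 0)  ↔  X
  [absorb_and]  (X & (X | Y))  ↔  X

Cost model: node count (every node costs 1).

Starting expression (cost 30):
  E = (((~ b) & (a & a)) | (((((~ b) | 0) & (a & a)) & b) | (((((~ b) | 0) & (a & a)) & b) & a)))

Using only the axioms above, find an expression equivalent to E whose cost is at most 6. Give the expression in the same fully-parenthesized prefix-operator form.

((~ b) & (a & a))   [cost 6]

(1) (((((~ b) | 0) & (a & a)) & b) | (((((~ b) | 0) & (a & a)) & b) & a))  =[absorb_or →]=  ((((~ b) | 0) & (a & a)) & b)    ⊢ (((~ b) & (a & a)) | ((((~ b) | 0) & (a & a)) & b))
(2) ((~ b) | 0)  =[or_false →]=  (~ b)    ⊢ (((~ b) & (a & a)) | (((~ b) & (a & a)) & b))
(3) (((~ b) & (a & a)) | (((~ b) & (a & a)) & b))  =[absorb_or →]=  ((~ b) & (a & a))    ⊢ cost 6, within 6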